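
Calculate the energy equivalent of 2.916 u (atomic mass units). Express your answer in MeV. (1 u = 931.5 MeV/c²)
E = mc² = 2716 MeV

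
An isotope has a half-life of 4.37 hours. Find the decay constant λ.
λ = ln(2)/t½ = 0.1586 hour⁻¹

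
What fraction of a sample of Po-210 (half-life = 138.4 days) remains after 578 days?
N/N₀ = (1/2)^(t/t½) = 0.05531 = 5.53%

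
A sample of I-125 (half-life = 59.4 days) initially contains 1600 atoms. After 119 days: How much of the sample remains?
N = N₀(1/2)^(t/t½) = 399.1 atoms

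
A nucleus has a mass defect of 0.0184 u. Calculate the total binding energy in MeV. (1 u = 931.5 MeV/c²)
B.E. = Δm × 931.5 = 17.14 MeV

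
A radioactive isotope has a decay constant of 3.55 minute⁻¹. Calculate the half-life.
t½ = ln(2)/λ = 0.1953 minutes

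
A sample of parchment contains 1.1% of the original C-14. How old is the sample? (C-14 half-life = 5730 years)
Age = t½ × log₂(1/ratio) = 37280 years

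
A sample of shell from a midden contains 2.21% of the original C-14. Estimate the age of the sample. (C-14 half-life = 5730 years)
Age = t½ × log₂(1/ratio) = 31510 years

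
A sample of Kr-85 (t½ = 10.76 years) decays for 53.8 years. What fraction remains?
N/N₀ = (1/2)^(t/t½) = 0.03125 = 3.12%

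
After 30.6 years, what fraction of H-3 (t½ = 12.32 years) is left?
N/N₀ = (1/2)^(t/t½) = 0.1788 = 17.9%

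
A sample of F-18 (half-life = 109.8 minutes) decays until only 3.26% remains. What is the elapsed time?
t = t½ × log₂(N₀/N) = 542.3 minutes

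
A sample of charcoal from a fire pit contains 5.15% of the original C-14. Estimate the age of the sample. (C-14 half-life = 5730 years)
Age = t½ × log₂(1/ratio) = 24520 years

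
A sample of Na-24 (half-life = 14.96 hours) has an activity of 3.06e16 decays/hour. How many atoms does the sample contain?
N = A/λ = 6.604e17 atoms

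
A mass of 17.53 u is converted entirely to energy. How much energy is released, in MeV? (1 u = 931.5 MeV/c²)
E = mc² = 16330 MeV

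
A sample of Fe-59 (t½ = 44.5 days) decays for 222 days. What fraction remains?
N/N₀ = (1/2)^(t/t½) = 0.03149 = 3.15%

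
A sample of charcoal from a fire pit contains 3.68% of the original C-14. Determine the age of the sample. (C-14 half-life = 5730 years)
Age = t½ × log₂(1/ratio) = 27300 years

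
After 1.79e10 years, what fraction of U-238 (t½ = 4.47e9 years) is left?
N/N₀ = (1/2)^(t/t½) = 0.06231 = 6.23%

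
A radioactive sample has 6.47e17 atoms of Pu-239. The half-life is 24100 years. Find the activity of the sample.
A = λN = 1.861e13 decays/year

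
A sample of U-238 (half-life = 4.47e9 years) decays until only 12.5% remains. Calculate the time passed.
t = t½ × log₂(N₀/N) = 1.341e10 years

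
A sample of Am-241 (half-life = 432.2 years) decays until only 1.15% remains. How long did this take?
t = t½ × log₂(N₀/N) = 2784 years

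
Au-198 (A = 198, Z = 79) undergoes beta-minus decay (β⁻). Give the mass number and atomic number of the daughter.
Daughter: A = 198, Z = 80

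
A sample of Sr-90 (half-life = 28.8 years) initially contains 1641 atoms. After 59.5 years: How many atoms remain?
N = N₀(1/2)^(t/t½) = 391.9 atoms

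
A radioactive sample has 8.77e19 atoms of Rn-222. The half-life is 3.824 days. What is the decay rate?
A = λN = 1.59e19 decays/day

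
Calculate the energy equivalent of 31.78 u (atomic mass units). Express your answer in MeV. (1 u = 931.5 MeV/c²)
E = mc² = 29600 MeV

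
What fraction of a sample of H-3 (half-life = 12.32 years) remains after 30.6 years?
N/N₀ = (1/2)^(t/t½) = 0.1788 = 17.9%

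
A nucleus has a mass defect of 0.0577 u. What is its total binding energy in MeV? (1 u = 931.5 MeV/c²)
B.E. = Δm × 931.5 = 53.75 MeV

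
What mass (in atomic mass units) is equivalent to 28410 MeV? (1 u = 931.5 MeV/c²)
m = E/c² = 30.5 u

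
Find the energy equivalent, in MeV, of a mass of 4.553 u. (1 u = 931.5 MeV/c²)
E = mc² = 4241 MeV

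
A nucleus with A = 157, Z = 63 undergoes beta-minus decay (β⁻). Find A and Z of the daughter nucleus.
Daughter: A = 157, Z = 64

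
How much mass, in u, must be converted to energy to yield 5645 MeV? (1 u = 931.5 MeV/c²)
m = E/c² = 6.06 u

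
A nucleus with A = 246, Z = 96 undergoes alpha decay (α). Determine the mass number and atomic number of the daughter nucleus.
Daughter: A = 242, Z = 94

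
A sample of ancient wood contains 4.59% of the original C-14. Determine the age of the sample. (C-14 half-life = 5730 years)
Age = t½ × log₂(1/ratio) = 25470 years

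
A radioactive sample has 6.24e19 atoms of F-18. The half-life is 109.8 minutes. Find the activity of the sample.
A = λN = 3.939e17 decays/minute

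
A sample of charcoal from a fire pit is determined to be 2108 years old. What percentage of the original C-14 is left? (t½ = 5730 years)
N/N₀ = (1/2)^(t/t½) = 0.7749 = 77.5%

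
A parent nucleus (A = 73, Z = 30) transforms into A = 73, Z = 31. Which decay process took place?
ΔA = 0, ΔZ = +1 ⇒ beta-minus decay (β⁻)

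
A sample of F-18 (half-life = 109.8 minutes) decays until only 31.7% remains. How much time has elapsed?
t = t½ × log₂(N₀/N) = 182 minutes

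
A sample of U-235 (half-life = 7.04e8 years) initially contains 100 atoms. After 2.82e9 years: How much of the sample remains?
N = N₀(1/2)^(t/t½) = 6.225 atoms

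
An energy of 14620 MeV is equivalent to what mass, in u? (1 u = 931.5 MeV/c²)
m = E/c² = 15.7 u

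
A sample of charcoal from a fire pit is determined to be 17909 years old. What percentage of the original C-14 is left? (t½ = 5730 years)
N/N₀ = (1/2)^(t/t½) = 0.1146 = 11.5%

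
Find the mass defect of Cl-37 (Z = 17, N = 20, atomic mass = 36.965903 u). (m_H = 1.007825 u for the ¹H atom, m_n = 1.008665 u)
Δm = Z·m_H + N·m_n − M = 0.3404 u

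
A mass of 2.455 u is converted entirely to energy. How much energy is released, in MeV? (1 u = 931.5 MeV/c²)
E = mc² = 2287 MeV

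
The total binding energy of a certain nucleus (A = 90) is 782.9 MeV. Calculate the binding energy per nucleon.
B.E./A = 782.9/90 = 8.699 MeV/nucleon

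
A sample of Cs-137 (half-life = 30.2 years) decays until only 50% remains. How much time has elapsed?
t = t½ × log₂(N₀/N) = 30.2 years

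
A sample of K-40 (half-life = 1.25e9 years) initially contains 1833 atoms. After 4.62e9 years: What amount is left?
N = N₀(1/2)^(t/t½) = 141.4 atoms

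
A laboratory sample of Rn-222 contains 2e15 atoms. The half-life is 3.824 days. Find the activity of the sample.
A = λN = 3.625e14 decays/day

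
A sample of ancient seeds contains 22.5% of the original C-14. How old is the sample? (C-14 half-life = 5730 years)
Age = t½ × log₂(1/ratio) = 12330 years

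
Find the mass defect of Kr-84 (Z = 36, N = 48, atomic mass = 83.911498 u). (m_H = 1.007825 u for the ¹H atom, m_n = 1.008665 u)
Δm = Z·m_H + N·m_n − M = 0.7861 u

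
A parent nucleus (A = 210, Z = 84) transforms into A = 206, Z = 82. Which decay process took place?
ΔA = -4, ΔZ = -2 ⇒ alpha decay (α)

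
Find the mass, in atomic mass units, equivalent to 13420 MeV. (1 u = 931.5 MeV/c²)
m = E/c² = 14.41 u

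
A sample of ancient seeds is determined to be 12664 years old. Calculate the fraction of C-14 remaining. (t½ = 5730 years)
N/N₀ = (1/2)^(t/t½) = 0.2161 = 21.6%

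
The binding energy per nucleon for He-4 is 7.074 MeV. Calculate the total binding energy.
B.E. = 7.074 × 4 = 28.3 MeV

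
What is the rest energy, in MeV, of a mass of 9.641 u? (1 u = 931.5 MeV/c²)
E = mc² = 8981 MeV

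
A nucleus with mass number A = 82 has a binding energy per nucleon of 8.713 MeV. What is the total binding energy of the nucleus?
B.E. = 8.713 × 82 = 714.5 MeV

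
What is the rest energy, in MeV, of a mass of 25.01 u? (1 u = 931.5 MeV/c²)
E = mc² = 23300 MeV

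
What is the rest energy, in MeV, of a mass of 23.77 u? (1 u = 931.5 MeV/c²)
E = mc² = 22140 MeV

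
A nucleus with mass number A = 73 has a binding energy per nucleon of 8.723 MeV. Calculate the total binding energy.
B.E. = 8.723 × 73 = 636.8 MeV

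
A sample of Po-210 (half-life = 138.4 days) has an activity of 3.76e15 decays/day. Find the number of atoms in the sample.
N = A/λ = 7.508e17 atoms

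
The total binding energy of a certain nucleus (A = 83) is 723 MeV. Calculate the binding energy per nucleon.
B.E./A = 723/83 = 8.711 MeV/nucleon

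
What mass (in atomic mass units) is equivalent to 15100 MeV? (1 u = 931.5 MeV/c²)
m = E/c² = 16.21 u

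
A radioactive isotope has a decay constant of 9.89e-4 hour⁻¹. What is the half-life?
t½ = ln(2)/λ = 700.9 hours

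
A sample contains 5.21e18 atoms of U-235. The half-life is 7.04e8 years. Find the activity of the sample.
A = λN = 5.13e9 decays/year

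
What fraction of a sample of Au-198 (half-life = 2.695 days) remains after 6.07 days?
N/N₀ = (1/2)^(t/t½) = 0.2099 = 21%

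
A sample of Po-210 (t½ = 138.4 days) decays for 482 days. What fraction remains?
N/N₀ = (1/2)^(t/t½) = 0.08946 = 8.95%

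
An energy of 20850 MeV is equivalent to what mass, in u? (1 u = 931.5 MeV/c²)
m = E/c² = 22.38 u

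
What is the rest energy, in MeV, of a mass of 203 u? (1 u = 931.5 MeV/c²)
E = mc² = 1.891e5 MeV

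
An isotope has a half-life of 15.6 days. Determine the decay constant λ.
λ = ln(2)/t½ = 0.04443 day⁻¹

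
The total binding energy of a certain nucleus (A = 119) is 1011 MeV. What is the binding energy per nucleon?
B.E./A = 1011/119 = 8.496 MeV/nucleon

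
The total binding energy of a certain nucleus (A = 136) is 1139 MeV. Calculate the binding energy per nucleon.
B.E./A = 1139/136 = 8.375 MeV/nucleon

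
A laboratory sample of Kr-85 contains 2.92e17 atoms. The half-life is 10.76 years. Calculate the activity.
A = λN = 1.881e16 decays/year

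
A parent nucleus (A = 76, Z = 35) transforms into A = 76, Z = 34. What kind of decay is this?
ΔA = 0, ΔZ = -1 ⇒ beta-plus decay (β⁺) or electron capture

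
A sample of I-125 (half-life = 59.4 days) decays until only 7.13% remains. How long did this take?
t = t½ × log₂(N₀/N) = 226.3 days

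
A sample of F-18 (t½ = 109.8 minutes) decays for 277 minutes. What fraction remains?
N/N₀ = (1/2)^(t/t½) = 0.174 = 17.4%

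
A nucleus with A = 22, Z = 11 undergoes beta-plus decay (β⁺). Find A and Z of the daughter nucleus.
Daughter: A = 22, Z = 10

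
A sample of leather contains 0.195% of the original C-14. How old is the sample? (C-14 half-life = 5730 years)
Age = t½ × log₂(1/ratio) = 51580 years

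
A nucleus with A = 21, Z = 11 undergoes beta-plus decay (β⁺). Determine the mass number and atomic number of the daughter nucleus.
Daughter: A = 21, Z = 10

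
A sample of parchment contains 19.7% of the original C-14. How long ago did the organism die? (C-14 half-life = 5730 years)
Age = t½ × log₂(1/ratio) = 13430 years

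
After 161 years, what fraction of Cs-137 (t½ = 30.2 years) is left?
N/N₀ = (1/2)^(t/t½) = 0.02484 = 2.48%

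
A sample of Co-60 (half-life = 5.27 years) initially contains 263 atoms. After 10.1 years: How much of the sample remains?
N = N₀(1/2)^(t/t½) = 69.67 atoms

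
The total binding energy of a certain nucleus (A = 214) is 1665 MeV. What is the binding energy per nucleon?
B.E./A = 1665/214 = 7.78 MeV/nucleon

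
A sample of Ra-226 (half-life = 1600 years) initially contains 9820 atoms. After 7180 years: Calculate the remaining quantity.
N = N₀(1/2)^(t/t½) = 437.8 atoms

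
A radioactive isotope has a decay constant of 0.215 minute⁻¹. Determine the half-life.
t½ = ln(2)/λ = 3.224 minutes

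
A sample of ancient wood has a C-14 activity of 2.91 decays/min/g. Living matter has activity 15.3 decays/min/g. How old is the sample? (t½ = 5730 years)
Age = t½ × log₂(A₀/A) = 13720 years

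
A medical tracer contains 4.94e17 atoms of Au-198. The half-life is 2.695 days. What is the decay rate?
A = λN = 1.271e17 decays/day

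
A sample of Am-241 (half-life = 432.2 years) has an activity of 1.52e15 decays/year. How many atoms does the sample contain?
N = A/λ = 9.478e17 atoms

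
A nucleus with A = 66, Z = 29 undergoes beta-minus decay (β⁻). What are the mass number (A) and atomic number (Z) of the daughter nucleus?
Daughter: A = 66, Z = 30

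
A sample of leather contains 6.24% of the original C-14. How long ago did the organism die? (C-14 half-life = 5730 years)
Age = t½ × log₂(1/ratio) = 22930 years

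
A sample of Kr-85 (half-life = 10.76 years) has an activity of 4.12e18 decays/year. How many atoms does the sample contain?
N = A/λ = 6.396e19 atoms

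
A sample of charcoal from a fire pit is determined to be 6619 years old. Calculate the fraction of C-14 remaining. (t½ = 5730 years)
N/N₀ = (1/2)^(t/t½) = 0.449 = 44.9%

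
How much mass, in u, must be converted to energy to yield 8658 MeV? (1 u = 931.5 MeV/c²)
m = E/c² = 9.295 u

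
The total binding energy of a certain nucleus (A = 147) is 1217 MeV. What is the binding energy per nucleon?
B.E./A = 1217/147 = 8.279 MeV/nucleon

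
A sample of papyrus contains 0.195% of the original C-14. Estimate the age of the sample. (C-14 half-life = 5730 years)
Age = t½ × log₂(1/ratio) = 51580 years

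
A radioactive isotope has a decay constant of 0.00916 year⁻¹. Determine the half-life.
t½ = ln(2)/λ = 75.67 years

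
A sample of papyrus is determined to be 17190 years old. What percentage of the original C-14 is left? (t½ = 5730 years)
N/N₀ = (1/2)^(t/t½) = 0.125 = 12.5%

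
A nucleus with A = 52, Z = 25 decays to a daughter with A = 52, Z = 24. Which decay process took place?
ΔA = 0, ΔZ = -1 ⇒ beta-plus decay (β⁺) or electron capture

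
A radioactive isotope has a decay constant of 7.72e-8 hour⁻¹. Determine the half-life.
t½ = ln(2)/λ = 8.979e6 hours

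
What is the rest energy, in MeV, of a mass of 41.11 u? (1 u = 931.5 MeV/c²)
E = mc² = 38290 MeV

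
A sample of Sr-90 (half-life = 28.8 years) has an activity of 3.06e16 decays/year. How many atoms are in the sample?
N = A/λ = 1.271e18 atoms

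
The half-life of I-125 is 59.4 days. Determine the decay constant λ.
λ = ln(2)/t½ = 0.01167 day⁻¹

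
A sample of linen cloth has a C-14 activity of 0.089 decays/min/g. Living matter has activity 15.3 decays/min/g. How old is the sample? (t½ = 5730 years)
Age = t½ × log₂(A₀/A) = 42550 years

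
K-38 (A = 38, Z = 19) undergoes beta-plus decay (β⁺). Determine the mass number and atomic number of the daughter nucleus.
Daughter: A = 38, Z = 18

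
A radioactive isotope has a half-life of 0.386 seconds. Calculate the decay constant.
λ = ln(2)/t½ = 1.796 second⁻¹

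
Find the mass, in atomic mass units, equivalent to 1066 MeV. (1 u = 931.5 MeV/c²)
m = E/c² = 1.144 u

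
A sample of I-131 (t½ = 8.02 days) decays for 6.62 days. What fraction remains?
N/N₀ = (1/2)^(t/t½) = 0.5643 = 56.4%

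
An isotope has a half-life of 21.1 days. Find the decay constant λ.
λ = ln(2)/t½ = 0.03285 day⁻¹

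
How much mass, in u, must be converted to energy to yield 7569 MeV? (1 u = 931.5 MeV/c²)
m = E/c² = 8.126 u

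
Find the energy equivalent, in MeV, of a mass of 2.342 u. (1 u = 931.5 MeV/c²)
E = mc² = 2182 MeV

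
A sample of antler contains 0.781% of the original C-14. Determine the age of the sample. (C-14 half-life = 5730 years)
Age = t½ × log₂(1/ratio) = 40110 years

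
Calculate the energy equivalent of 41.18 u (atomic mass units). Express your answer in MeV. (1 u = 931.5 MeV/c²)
E = mc² = 38360 MeV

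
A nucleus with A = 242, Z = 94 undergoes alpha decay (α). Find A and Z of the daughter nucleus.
Daughter: A = 238, Z = 92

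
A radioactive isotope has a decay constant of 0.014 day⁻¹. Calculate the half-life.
t½ = ln(2)/λ = 49.51 days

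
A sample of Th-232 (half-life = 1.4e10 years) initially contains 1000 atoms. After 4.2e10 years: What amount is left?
N = N₀(1/2)^(t/t½) = 125 atoms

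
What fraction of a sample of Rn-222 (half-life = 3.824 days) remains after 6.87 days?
N/N₀ = (1/2)^(t/t½) = 0.2879 = 28.8%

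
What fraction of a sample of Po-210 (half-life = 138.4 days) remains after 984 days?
N/N₀ = (1/2)^(t/t½) = 0.00724 = 0.724%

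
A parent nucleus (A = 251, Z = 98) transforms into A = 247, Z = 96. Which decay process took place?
ΔA = -4, ΔZ = -2 ⇒ alpha decay (α)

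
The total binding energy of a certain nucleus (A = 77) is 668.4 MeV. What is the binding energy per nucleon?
B.E./A = 668.4/77 = 8.681 MeV/nucleon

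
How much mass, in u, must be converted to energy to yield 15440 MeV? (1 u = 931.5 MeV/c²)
m = E/c² = 16.58 u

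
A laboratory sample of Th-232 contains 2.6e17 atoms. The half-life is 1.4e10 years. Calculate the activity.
A = λN = 1.287e7 decays/year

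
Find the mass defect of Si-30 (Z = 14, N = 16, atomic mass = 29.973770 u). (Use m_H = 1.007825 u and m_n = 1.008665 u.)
Δm = Z·m_H + N·m_n − M = 0.2744 u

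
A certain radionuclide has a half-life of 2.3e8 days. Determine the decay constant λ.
λ = ln(2)/t½ = 3.014e-9 day⁻¹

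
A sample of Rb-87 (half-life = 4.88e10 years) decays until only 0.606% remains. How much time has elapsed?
t = t½ × log₂(N₀/N) = 3.595e11 years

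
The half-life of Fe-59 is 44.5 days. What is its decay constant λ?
λ = ln(2)/t½ = 0.01558 day⁻¹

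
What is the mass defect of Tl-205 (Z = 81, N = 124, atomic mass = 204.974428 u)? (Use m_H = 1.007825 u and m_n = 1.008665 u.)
Δm = Z·m_H + N·m_n − M = 1.734 u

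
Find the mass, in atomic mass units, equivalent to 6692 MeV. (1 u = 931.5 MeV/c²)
m = E/c² = 7.184 u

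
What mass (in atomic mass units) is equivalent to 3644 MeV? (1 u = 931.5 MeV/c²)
m = E/c² = 3.912 u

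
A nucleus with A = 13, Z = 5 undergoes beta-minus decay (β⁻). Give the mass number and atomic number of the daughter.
Daughter: A = 13, Z = 6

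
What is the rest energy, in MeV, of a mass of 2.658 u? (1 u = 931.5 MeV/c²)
E = mc² = 2476 MeV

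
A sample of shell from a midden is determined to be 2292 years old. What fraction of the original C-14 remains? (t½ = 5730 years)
N/N₀ = (1/2)^(t/t½) = 0.7579 = 75.8%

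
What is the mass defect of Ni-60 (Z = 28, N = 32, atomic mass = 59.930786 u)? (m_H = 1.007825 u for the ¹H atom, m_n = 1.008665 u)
Δm = Z·m_H + N·m_n − M = 0.5656 u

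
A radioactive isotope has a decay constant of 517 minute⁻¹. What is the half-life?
t½ = ln(2)/λ = 0.001341 minutes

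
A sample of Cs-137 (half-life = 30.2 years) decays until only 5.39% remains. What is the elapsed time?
t = t½ × log₂(N₀/N) = 127.2 years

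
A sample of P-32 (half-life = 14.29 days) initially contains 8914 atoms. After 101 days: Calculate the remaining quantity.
N = N₀(1/2)^(t/t½) = 66.44 atoms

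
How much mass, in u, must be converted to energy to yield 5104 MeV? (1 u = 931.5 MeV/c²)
m = E/c² = 5.479 u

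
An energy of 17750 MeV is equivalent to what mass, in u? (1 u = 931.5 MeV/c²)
m = E/c² = 19.06 u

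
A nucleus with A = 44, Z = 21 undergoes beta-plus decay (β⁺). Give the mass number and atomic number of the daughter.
Daughter: A = 44, Z = 20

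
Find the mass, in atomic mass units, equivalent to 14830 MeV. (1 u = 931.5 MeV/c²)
m = E/c² = 15.92 u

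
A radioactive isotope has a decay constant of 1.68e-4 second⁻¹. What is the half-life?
t½ = ln(2)/λ = 4126 seconds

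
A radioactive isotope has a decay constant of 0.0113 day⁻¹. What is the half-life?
t½ = ln(2)/λ = 61.34 days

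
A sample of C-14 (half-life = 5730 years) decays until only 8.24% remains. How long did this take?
t = t½ × log₂(N₀/N) = 20630 years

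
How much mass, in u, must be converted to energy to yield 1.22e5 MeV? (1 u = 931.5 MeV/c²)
m = E/c² = 131 u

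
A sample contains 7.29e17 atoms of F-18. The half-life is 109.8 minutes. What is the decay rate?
A = λN = 4.602e15 decays/minute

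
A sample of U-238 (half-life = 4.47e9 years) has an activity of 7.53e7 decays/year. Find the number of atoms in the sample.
N = A/λ = 4.856e17 atoms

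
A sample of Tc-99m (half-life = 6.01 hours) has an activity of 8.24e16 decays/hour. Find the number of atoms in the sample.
N = A/λ = 7.145e17 atoms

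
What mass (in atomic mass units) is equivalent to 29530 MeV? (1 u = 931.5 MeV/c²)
m = E/c² = 31.7 u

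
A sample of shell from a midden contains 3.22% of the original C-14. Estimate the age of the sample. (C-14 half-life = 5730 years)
Age = t½ × log₂(1/ratio) = 28400 years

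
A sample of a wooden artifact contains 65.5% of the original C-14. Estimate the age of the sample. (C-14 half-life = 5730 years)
Age = t½ × log₂(1/ratio) = 3498 years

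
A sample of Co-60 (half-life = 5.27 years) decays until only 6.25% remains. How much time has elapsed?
t = t½ × log₂(N₀/N) = 21.08 years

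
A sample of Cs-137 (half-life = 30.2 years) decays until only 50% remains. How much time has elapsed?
t = t½ × log₂(N₀/N) = 30.2 years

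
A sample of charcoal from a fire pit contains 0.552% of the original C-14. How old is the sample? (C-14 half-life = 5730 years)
Age = t½ × log₂(1/ratio) = 42980 years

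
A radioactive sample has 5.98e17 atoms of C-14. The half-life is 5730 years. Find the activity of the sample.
A = λN = 7.234e13 decays/year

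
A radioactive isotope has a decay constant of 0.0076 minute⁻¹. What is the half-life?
t½ = ln(2)/λ = 91.2 minutes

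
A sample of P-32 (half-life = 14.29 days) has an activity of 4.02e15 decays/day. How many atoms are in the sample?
N = A/λ = 8.288e16 atoms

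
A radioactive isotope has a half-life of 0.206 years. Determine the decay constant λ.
λ = ln(2)/t½ = 3.365 year⁻¹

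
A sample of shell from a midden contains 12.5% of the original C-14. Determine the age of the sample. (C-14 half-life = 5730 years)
Age = t½ × log₂(1/ratio) = 17190 years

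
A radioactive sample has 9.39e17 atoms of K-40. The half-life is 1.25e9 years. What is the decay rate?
A = λN = 5.207e8 decays/year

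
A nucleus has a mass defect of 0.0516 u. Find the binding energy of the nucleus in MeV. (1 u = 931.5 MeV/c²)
B.E. = Δm × 931.5 = 48.07 MeV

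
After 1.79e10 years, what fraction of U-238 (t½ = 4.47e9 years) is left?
N/N₀ = (1/2)^(t/t½) = 0.06231 = 6.23%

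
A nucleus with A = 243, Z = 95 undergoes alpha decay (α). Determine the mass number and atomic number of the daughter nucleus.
Daughter: A = 239, Z = 93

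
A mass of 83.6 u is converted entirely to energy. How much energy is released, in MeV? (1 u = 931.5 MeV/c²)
E = mc² = 77870 MeV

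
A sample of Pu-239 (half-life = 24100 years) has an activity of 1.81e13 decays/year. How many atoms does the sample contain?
N = A/λ = 6.293e17 atoms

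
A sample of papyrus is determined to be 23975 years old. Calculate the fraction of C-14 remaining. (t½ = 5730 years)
N/N₀ = (1/2)^(t/t½) = 0.05501 = 5.5%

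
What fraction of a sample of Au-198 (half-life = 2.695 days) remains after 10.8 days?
N/N₀ = (1/2)^(t/t½) = 0.06218 = 6.22%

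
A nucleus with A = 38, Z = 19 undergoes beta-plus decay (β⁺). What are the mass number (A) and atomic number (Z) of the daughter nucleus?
Daughter: A = 38, Z = 18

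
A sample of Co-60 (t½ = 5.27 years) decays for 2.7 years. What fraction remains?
N/N₀ = (1/2)^(t/t½) = 0.7011 = 70.1%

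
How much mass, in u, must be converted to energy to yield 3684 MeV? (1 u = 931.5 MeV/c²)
m = E/c² = 3.955 u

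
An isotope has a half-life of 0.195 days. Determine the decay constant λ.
λ = ln(2)/t½ = 3.555 day⁻¹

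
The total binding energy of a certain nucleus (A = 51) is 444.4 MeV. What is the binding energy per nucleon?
B.E./A = 444.4/51 = 8.714 MeV/nucleon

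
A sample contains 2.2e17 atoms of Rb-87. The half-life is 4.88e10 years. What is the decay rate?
A = λN = 3.125e6 decays/year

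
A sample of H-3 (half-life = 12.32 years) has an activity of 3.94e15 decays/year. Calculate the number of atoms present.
N = A/λ = 7.003e16 atoms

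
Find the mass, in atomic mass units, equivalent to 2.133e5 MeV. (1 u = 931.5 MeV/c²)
m = E/c² = 229 u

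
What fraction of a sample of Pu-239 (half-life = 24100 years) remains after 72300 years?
N/N₀ = (1/2)^(t/t½) = 0.125 = 12.5%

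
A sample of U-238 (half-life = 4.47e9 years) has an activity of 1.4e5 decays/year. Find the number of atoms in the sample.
N = A/λ = 9.028e14 atoms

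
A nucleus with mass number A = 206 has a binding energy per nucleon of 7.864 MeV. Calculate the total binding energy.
B.E. = 7.864 × 206 = 1620 MeV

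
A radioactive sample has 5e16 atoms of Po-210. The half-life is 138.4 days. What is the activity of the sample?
A = λN = 2.504e14 decays/day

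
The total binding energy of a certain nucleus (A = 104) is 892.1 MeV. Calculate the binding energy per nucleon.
B.E./A = 892.1/104 = 8.578 MeV/nucleon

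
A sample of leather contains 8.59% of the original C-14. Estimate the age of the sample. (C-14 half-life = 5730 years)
Age = t½ × log₂(1/ratio) = 20290 years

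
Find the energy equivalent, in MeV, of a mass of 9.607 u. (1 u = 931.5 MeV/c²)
E = mc² = 8949 MeV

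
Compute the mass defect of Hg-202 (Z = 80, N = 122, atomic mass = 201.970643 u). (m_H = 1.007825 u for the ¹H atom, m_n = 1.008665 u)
Δm = Z·m_H + N·m_n − M = 1.712 u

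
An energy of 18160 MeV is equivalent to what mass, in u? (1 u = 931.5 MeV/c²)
m = E/c² = 19.5 u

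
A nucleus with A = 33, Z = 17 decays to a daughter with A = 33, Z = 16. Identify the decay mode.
ΔA = 0, ΔZ = -1 ⇒ beta-plus decay (β⁺) or electron capture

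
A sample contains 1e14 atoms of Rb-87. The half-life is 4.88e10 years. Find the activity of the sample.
A = λN = 1420 decays/year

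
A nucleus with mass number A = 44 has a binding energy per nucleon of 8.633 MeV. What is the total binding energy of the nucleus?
B.E. = 8.633 × 44 = 379.9 MeV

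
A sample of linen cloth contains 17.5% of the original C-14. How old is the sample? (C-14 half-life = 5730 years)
Age = t½ × log₂(1/ratio) = 14410 years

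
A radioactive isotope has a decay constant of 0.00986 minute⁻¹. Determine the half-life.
t½ = ln(2)/λ = 70.3 minutes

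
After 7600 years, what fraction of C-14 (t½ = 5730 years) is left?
N/N₀ = (1/2)^(t/t½) = 0.3988 = 39.9%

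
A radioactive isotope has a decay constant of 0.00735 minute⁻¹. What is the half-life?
t½ = ln(2)/λ = 94.31 minutes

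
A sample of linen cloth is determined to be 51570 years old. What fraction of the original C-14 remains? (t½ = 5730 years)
N/N₀ = (1/2)^(t/t½) = 0.001953 = 0.195%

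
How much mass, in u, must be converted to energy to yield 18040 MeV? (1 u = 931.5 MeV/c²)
m = E/c² = 19.37 u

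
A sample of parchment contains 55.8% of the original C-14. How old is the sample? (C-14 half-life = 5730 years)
Age = t½ × log₂(1/ratio) = 4823 years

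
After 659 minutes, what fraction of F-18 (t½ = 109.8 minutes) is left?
N/N₀ = (1/2)^(t/t½) = 0.01561 = 1.56%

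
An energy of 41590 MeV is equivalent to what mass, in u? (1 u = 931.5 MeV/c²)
m = E/c² = 44.65 u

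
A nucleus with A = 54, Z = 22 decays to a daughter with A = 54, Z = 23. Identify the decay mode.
ΔA = 0, ΔZ = +1 ⇒ beta-minus decay (β⁻)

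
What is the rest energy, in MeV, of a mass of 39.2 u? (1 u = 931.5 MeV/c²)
E = mc² = 36510 MeV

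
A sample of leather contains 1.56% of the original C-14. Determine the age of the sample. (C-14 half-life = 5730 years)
Age = t½ × log₂(1/ratio) = 34390 years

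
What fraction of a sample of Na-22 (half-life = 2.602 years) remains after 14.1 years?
N/N₀ = (1/2)^(t/t½) = 0.02337 = 2.34%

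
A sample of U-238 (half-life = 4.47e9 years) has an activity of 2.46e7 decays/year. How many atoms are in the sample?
N = A/λ = 1.586e17 atoms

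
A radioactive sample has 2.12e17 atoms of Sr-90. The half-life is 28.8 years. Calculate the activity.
A = λN = 5.102e15 decays/year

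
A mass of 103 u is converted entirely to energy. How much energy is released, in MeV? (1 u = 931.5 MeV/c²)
E = mc² = 95940 MeV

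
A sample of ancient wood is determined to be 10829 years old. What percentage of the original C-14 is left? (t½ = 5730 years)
N/N₀ = (1/2)^(t/t½) = 0.2698 = 27%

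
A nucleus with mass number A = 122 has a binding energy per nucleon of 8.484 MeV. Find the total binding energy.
B.E. = 8.484 × 122 = 1035 MeV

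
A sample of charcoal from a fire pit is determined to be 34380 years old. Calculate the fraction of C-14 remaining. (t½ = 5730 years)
N/N₀ = (1/2)^(t/t½) = 0.01562 = 1.56%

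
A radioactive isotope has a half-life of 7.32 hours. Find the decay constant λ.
λ = ln(2)/t½ = 0.09469 hour⁻¹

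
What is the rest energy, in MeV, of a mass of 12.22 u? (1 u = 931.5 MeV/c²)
E = mc² = 11380 MeV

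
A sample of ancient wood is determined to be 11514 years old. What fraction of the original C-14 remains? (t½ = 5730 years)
N/N₀ = (1/2)^(t/t½) = 0.2484 = 24.8%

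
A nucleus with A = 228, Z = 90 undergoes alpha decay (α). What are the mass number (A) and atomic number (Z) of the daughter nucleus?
Daughter: A = 224, Z = 88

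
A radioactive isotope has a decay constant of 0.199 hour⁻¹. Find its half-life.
t½ = ln(2)/λ = 3.483 hours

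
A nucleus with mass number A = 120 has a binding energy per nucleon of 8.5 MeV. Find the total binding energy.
B.E. = 8.5 × 120 = 1020 MeV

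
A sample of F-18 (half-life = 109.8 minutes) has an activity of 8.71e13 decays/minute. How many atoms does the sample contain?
N = A/λ = 1.38e16 atoms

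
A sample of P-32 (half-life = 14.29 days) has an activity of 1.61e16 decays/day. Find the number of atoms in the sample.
N = A/λ = 3.319e17 atoms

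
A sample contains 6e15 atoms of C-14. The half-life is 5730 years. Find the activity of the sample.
A = λN = 7.258e11 decays/year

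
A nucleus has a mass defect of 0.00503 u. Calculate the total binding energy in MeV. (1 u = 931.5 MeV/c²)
B.E. = Δm × 931.5 = 4.685 MeV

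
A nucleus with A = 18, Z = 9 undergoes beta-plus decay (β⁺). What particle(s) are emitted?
β⁺: positron (e⁺) + neutrino (νₑ)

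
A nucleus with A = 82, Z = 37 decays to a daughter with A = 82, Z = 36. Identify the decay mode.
ΔA = 0, ΔZ = -1 ⇒ beta-plus decay (β⁺) or electron capture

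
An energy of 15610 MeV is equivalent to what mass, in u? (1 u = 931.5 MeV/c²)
m = E/c² = 16.76 u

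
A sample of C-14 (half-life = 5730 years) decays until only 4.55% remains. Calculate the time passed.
t = t½ × log₂(N₀/N) = 25540 years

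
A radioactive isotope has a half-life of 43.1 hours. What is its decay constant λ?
λ = ln(2)/t½ = 0.01608 hour⁻¹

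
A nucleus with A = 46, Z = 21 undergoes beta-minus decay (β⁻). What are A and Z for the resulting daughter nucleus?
Daughter: A = 46, Z = 22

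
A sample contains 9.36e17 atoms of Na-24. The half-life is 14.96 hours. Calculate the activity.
A = λN = 4.337e16 decays/hour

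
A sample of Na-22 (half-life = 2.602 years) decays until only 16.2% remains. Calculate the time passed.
t = t½ × log₂(N₀/N) = 6.833 years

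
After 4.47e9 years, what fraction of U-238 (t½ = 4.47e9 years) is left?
N/N₀ = (1/2)^(t/t½) = 0.5 = 50%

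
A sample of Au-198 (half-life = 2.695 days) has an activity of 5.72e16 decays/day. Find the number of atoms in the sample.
N = A/λ = 2.224e17 atoms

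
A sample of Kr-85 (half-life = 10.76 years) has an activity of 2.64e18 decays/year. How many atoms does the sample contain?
N = A/λ = 4.098e19 atoms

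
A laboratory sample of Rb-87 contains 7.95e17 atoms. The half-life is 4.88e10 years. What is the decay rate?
A = λN = 1.129e7 decays/year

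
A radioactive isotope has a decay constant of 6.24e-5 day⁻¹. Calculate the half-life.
t½ = ln(2)/λ = 11110 days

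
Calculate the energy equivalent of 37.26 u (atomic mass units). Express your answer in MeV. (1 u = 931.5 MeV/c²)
E = mc² = 34710 MeV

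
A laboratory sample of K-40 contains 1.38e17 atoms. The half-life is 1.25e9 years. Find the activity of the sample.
A = λN = 7.652e7 decays/year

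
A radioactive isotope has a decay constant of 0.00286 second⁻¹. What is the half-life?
t½ = ln(2)/λ = 242.4 seconds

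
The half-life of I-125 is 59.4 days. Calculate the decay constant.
λ = ln(2)/t½ = 0.01167 day⁻¹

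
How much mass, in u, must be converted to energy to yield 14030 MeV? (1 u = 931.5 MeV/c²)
m = E/c² = 15.06 u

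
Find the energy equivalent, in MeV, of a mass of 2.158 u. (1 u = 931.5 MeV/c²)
E = mc² = 2010 MeV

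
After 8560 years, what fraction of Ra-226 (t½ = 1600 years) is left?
N/N₀ = (1/2)^(t/t½) = 0.02452 = 2.45%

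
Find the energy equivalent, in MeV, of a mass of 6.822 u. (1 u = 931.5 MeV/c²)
E = mc² = 6355 MeV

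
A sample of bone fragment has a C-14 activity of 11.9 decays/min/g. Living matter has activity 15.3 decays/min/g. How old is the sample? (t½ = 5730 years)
Age = t½ × log₂(A₀/A) = 2078 years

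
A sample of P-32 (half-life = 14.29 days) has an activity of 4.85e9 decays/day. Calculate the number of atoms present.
N = A/λ = 9.999e10 atoms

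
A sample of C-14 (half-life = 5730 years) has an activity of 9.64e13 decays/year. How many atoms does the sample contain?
N = A/λ = 7.969e17 atoms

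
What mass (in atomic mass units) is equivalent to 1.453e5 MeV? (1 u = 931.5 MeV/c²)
m = E/c² = 156 u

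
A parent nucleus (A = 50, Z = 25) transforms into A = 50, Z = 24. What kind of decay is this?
ΔA = 0, ΔZ = -1 ⇒ beta-plus decay (β⁺) or electron capture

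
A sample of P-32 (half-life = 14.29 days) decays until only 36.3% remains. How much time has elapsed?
t = t½ × log₂(N₀/N) = 20.89 days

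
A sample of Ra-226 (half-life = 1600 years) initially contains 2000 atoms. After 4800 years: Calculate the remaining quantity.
N = N₀(1/2)^(t/t½) = 250 atoms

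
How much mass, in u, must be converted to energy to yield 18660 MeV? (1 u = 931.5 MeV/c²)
m = E/c² = 20.03 u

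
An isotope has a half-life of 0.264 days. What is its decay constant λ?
λ = ln(2)/t½ = 2.626 day⁻¹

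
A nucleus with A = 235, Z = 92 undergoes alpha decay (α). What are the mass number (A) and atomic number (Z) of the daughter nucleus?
Daughter: A = 231, Z = 90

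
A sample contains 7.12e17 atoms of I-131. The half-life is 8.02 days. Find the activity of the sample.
A = λN = 6.154e16 decays/day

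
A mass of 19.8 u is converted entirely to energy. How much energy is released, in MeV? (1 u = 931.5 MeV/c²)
E = mc² = 18440 MeV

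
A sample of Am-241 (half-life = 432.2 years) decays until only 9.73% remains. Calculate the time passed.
t = t½ × log₂(N₀/N) = 1453 years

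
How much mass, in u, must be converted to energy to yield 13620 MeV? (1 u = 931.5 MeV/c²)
m = E/c² = 14.62 u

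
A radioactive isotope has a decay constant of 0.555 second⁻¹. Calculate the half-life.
t½ = ln(2)/λ = 1.249 seconds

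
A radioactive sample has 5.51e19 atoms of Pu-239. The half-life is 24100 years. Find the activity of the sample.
A = λN = 1.585e15 decays/year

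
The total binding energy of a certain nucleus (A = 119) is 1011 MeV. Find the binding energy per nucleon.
B.E./A = 1011/119 = 8.496 MeV/nucleon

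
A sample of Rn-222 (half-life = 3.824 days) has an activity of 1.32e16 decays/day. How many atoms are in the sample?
N = A/λ = 7.282e16 atoms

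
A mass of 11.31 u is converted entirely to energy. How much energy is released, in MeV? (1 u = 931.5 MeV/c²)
E = mc² = 10540 MeV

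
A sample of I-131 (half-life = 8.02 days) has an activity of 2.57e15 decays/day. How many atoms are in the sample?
N = A/λ = 2.974e16 atoms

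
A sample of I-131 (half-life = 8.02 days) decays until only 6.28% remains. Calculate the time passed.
t = t½ × log₂(N₀/N) = 32.02 days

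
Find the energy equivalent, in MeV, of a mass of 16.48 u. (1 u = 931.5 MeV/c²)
E = mc² = 15350 MeV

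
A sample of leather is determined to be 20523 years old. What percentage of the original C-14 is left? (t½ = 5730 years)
N/N₀ = (1/2)^(t/t½) = 0.08352 = 8.35%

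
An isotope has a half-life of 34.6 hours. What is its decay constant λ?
λ = ln(2)/t½ = 0.02003 hour⁻¹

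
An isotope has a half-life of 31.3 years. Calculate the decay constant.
λ = ln(2)/t½ = 0.02215 year⁻¹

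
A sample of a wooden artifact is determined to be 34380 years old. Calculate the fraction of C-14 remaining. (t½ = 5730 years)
N/N₀ = (1/2)^(t/t½) = 0.01562 = 1.56%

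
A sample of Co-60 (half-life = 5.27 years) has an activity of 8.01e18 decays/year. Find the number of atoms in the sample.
N = A/λ = 6.09e19 atoms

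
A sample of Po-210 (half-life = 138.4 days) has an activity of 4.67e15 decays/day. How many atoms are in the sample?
N = A/λ = 9.325e17 atoms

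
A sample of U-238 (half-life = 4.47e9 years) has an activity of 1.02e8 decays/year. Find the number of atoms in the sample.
N = A/λ = 6.578e17 atoms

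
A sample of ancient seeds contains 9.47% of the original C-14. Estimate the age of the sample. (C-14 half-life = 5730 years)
Age = t½ × log₂(1/ratio) = 19480 years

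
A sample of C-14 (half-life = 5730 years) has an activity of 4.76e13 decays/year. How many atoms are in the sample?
N = A/λ = 3.935e17 atoms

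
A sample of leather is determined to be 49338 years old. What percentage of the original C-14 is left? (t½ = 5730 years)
N/N₀ = (1/2)^(t/t½) = 0.002559 = 0.256%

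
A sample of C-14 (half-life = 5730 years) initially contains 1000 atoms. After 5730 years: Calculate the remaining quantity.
N = N₀(1/2)^(t/t½) = 500 atoms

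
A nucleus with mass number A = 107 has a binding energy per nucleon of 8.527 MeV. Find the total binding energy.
B.E. = 8.527 × 107 = 912.4 MeV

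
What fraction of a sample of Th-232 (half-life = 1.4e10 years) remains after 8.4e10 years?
N/N₀ = (1/2)^(t/t½) = 0.01562 = 1.56%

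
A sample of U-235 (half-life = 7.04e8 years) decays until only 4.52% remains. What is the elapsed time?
t = t½ × log₂(N₀/N) = 3.145e9 years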